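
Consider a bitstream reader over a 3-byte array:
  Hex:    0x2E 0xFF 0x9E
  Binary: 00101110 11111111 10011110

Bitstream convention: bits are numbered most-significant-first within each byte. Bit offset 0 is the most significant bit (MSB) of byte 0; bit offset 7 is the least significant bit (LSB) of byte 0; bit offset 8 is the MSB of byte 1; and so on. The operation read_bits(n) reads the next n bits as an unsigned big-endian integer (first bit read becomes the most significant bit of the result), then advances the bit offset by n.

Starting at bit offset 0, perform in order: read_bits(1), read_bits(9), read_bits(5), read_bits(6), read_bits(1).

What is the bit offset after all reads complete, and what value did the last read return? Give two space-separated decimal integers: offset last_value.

Read 1: bits[0:1] width=1 -> value=0 (bin 0); offset now 1 = byte 0 bit 1; 23 bits remain
Read 2: bits[1:10] width=9 -> value=187 (bin 010111011); offset now 10 = byte 1 bit 2; 14 bits remain
Read 3: bits[10:15] width=5 -> value=31 (bin 11111); offset now 15 = byte 1 bit 7; 9 bits remain
Read 4: bits[15:21] width=6 -> value=51 (bin 110011); offset now 21 = byte 2 bit 5; 3 bits remain
Read 5: bits[21:22] width=1 -> value=1 (bin 1); offset now 22 = byte 2 bit 6; 2 bits remain

Answer: 22 1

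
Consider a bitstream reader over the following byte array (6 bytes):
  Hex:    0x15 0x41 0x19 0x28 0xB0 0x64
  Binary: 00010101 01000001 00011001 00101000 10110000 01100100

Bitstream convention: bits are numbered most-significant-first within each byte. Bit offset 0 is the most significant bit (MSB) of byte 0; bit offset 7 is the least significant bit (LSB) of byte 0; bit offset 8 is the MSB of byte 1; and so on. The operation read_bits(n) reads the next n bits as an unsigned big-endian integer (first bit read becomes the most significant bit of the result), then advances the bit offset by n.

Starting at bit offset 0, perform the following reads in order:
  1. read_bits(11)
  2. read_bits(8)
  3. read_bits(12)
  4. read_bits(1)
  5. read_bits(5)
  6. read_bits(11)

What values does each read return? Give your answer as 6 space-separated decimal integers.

Read 1: bits[0:11] width=11 -> value=170 (bin 00010101010); offset now 11 = byte 1 bit 3; 37 bits remain
Read 2: bits[11:19] width=8 -> value=8 (bin 00001000); offset now 19 = byte 2 bit 3; 29 bits remain
Read 3: bits[19:31] width=12 -> value=3220 (bin 110010010100); offset now 31 = byte 3 bit 7; 17 bits remain
Read 4: bits[31:32] width=1 -> value=0 (bin 0); offset now 32 = byte 4 bit 0; 16 bits remain
Read 5: bits[32:37] width=5 -> value=22 (bin 10110); offset now 37 = byte 4 bit 5; 11 bits remain
Read 6: bits[37:48] width=11 -> value=100 (bin 00001100100); offset now 48 = byte 6 bit 0; 0 bits remain

Answer: 170 8 3220 0 22 100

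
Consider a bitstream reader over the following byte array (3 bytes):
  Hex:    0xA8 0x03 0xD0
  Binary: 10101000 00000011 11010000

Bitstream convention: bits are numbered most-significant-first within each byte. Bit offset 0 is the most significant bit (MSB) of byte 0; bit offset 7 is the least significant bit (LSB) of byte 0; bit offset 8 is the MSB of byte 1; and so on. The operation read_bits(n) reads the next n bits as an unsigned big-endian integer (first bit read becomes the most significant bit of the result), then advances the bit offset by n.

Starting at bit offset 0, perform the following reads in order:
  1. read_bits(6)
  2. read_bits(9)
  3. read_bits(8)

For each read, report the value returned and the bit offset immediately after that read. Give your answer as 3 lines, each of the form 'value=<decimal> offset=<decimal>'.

Read 1: bits[0:6] width=6 -> value=42 (bin 101010); offset now 6 = byte 0 bit 6; 18 bits remain
Read 2: bits[6:15] width=9 -> value=1 (bin 000000001); offset now 15 = byte 1 bit 7; 9 bits remain
Read 3: bits[15:23] width=8 -> value=232 (bin 11101000); offset now 23 = byte 2 bit 7; 1 bits remain

Answer: value=42 offset=6
value=1 offset=15
value=232 offset=23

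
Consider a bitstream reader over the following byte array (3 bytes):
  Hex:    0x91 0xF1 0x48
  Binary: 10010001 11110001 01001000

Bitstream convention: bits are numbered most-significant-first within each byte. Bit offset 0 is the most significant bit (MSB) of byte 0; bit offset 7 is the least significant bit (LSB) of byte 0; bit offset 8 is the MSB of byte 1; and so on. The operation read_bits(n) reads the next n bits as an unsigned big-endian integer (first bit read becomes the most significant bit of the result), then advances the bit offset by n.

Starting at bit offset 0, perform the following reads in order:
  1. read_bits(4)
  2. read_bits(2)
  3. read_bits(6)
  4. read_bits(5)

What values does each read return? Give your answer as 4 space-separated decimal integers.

Answer: 9 0 31 2

Derivation:
Read 1: bits[0:4] width=4 -> value=9 (bin 1001); offset now 4 = byte 0 bit 4; 20 bits remain
Read 2: bits[4:6] width=2 -> value=0 (bin 00); offset now 6 = byte 0 bit 6; 18 bits remain
Read 3: bits[6:12] width=6 -> value=31 (bin 011111); offset now 12 = byte 1 bit 4; 12 bits remain
Read 4: bits[12:17] width=5 -> value=2 (bin 00010); offset now 17 = byte 2 bit 1; 7 bits remain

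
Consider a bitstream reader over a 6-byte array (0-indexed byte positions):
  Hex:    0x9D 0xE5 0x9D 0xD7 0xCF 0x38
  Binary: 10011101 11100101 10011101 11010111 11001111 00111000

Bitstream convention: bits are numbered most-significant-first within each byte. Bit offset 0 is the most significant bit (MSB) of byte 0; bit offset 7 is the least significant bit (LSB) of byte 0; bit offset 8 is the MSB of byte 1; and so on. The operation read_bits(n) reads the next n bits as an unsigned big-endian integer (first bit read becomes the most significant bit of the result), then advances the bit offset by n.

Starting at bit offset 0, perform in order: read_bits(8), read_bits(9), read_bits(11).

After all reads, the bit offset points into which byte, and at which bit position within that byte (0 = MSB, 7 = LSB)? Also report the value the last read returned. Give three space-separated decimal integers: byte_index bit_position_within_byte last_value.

Read 1: bits[0:8] width=8 -> value=157 (bin 10011101); offset now 8 = byte 1 bit 0; 40 bits remain
Read 2: bits[8:17] width=9 -> value=459 (bin 111001011); offset now 17 = byte 2 bit 1; 31 bits remain
Read 3: bits[17:28] width=11 -> value=477 (bin 00111011101); offset now 28 = byte 3 bit 4; 20 bits remain

Answer: 3 4 477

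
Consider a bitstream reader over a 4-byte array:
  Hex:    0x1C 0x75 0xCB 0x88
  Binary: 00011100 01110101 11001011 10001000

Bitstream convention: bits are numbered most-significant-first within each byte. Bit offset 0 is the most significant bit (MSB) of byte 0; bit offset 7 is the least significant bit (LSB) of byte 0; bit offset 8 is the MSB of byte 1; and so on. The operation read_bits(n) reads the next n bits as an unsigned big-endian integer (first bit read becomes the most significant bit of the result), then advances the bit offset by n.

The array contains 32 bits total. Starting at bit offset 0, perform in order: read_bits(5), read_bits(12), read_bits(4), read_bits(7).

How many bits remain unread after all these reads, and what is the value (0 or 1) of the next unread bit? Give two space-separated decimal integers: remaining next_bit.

Read 1: bits[0:5] width=5 -> value=3 (bin 00011); offset now 5 = byte 0 bit 5; 27 bits remain
Read 2: bits[5:17] width=12 -> value=2283 (bin 100011101011); offset now 17 = byte 2 bit 1; 15 bits remain
Read 3: bits[17:21] width=4 -> value=9 (bin 1001); offset now 21 = byte 2 bit 5; 11 bits remain
Read 4: bits[21:28] width=7 -> value=56 (bin 0111000); offset now 28 = byte 3 bit 4; 4 bits remain

Answer: 4 1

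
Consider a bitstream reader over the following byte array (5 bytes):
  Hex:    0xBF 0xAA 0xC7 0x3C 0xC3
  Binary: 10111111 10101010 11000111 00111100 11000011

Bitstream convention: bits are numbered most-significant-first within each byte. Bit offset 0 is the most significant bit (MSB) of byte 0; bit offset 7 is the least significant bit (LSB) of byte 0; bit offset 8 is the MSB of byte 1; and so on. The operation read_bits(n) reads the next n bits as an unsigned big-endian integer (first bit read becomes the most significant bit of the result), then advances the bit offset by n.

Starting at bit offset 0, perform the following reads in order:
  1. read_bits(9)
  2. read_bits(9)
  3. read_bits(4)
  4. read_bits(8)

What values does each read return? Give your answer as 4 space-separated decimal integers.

Read 1: bits[0:9] width=9 -> value=383 (bin 101111111); offset now 9 = byte 1 bit 1; 31 bits remain
Read 2: bits[9:18] width=9 -> value=171 (bin 010101011); offset now 18 = byte 2 bit 2; 22 bits remain
Read 3: bits[18:22] width=4 -> value=1 (bin 0001); offset now 22 = byte 2 bit 6; 18 bits remain
Read 4: bits[22:30] width=8 -> value=207 (bin 11001111); offset now 30 = byte 3 bit 6; 10 bits remain

Answer: 383 171 1 207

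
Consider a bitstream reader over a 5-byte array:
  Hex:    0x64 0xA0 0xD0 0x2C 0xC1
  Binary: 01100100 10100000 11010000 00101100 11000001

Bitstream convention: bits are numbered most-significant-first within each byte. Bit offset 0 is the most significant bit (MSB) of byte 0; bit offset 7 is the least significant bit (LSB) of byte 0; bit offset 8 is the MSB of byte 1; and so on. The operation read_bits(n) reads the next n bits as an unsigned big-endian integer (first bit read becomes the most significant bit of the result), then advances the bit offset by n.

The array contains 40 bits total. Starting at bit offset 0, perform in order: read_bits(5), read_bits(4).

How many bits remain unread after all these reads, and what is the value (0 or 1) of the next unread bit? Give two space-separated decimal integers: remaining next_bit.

Read 1: bits[0:5] width=5 -> value=12 (bin 01100); offset now 5 = byte 0 bit 5; 35 bits remain
Read 2: bits[5:9] width=4 -> value=9 (bin 1001); offset now 9 = byte 1 bit 1; 31 bits remain

Answer: 31 0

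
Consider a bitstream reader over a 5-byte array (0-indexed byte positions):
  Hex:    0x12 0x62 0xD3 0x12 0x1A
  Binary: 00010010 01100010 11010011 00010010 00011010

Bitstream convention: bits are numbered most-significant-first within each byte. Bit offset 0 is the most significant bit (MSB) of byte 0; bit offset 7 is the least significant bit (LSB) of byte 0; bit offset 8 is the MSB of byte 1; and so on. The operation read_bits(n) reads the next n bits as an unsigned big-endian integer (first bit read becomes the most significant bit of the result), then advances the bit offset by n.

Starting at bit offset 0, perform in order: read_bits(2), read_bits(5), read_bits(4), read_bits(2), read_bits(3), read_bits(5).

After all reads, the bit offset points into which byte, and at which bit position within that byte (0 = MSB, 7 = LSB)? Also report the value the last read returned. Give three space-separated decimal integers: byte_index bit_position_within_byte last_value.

Read 1: bits[0:2] width=2 -> value=0 (bin 00); offset now 2 = byte 0 bit 2; 38 bits remain
Read 2: bits[2:7] width=5 -> value=9 (bin 01001); offset now 7 = byte 0 bit 7; 33 bits remain
Read 3: bits[7:11] width=4 -> value=3 (bin 0011); offset now 11 = byte 1 bit 3; 29 bits remain
Read 4: bits[11:13] width=2 -> value=0 (bin 00); offset now 13 = byte 1 bit 5; 27 bits remain
Read 5: bits[13:16] width=3 -> value=2 (bin 010); offset now 16 = byte 2 bit 0; 24 bits remain
Read 6: bits[16:21] width=5 -> value=26 (bin 11010); offset now 21 = byte 2 bit 5; 19 bits remain

Answer: 2 5 26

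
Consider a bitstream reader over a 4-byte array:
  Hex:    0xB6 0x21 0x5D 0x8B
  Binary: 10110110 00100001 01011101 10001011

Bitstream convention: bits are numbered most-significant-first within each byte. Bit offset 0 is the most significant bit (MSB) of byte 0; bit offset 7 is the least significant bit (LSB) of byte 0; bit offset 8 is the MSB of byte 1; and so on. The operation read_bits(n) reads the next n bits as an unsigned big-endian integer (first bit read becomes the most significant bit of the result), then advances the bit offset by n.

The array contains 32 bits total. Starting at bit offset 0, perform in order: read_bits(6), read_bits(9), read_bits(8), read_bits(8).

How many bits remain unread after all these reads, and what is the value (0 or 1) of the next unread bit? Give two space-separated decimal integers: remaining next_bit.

Answer: 1 1

Derivation:
Read 1: bits[0:6] width=6 -> value=45 (bin 101101); offset now 6 = byte 0 bit 6; 26 bits remain
Read 2: bits[6:15] width=9 -> value=272 (bin 100010000); offset now 15 = byte 1 bit 7; 17 bits remain
Read 3: bits[15:23] width=8 -> value=174 (bin 10101110); offset now 23 = byte 2 bit 7; 9 bits remain
Read 4: bits[23:31] width=8 -> value=197 (bin 11000101); offset now 31 = byte 3 bit 7; 1 bits remain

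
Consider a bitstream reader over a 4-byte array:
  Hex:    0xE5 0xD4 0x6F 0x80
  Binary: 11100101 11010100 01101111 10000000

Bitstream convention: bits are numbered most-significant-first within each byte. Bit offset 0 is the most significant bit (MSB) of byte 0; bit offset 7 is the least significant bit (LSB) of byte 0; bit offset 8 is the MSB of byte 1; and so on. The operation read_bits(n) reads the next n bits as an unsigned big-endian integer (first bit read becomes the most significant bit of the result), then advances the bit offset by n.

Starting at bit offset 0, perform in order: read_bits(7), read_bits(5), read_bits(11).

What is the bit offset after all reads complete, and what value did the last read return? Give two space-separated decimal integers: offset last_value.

Read 1: bits[0:7] width=7 -> value=114 (bin 1110010); offset now 7 = byte 0 bit 7; 25 bits remain
Read 2: bits[7:12] width=5 -> value=29 (bin 11101); offset now 12 = byte 1 bit 4; 20 bits remain
Read 3: bits[12:23] width=11 -> value=567 (bin 01000110111); offset now 23 = byte 2 bit 7; 9 bits remain

Answer: 23 567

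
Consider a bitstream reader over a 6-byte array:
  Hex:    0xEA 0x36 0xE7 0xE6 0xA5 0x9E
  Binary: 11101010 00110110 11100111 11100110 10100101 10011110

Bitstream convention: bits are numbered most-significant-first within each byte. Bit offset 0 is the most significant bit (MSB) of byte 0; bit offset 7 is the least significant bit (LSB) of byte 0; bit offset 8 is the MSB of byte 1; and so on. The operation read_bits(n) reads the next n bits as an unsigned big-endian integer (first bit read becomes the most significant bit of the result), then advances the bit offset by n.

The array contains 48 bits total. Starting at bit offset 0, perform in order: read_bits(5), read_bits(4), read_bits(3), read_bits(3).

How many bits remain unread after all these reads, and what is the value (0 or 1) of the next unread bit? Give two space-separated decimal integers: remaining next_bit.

Answer: 33 0

Derivation:
Read 1: bits[0:5] width=5 -> value=29 (bin 11101); offset now 5 = byte 0 bit 5; 43 bits remain
Read 2: bits[5:9] width=4 -> value=4 (bin 0100); offset now 9 = byte 1 bit 1; 39 bits remain
Read 3: bits[9:12] width=3 -> value=3 (bin 011); offset now 12 = byte 1 bit 4; 36 bits remain
Read 4: bits[12:15] width=3 -> value=3 (bin 011); offset now 15 = byte 1 bit 7; 33 bits remain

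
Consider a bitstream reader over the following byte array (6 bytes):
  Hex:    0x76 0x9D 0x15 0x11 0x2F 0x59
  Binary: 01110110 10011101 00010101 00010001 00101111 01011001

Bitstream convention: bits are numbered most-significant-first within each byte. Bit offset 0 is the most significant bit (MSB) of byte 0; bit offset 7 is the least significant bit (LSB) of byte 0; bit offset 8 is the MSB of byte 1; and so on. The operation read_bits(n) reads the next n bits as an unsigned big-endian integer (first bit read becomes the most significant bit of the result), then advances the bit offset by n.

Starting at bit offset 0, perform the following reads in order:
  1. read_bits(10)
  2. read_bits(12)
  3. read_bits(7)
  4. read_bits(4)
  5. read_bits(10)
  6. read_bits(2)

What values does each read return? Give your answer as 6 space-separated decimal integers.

Answer: 474 1861 34 2 378 3

Derivation:
Read 1: bits[0:10] width=10 -> value=474 (bin 0111011010); offset now 10 = byte 1 bit 2; 38 bits remain
Read 2: bits[10:22] width=12 -> value=1861 (bin 011101000101); offset now 22 = byte 2 bit 6; 26 bits remain
Read 3: bits[22:29] width=7 -> value=34 (bin 0100010); offset now 29 = byte 3 bit 5; 19 bits remain
Read 4: bits[29:33] width=4 -> value=2 (bin 0010); offset now 33 = byte 4 bit 1; 15 bits remain
Read 5: bits[33:43] width=10 -> value=378 (bin 0101111010); offset now 43 = byte 5 bit 3; 5 bits remain
Read 6: bits[43:45] width=2 -> value=3 (bin 11); offset now 45 = byte 5 bit 5; 3 bits remain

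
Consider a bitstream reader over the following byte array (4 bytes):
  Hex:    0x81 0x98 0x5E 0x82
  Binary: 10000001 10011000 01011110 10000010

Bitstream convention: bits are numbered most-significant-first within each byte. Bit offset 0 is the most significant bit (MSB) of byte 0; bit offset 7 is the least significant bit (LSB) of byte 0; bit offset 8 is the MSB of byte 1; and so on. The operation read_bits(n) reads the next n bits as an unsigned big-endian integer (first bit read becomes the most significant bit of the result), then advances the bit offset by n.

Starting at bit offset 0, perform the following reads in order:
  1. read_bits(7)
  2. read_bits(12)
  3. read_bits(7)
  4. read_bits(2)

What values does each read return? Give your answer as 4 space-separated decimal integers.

Answer: 64 3266 122 0

Derivation:
Read 1: bits[0:7] width=7 -> value=64 (bin 1000000); offset now 7 = byte 0 bit 7; 25 bits remain
Read 2: bits[7:19] width=12 -> value=3266 (bin 110011000010); offset now 19 = byte 2 bit 3; 13 bits remain
Read 3: bits[19:26] width=7 -> value=122 (bin 1111010); offset now 26 = byte 3 bit 2; 6 bits remain
Read 4: bits[26:28] width=2 -> value=0 (bin 00); offset now 28 = byte 3 bit 4; 4 bits remain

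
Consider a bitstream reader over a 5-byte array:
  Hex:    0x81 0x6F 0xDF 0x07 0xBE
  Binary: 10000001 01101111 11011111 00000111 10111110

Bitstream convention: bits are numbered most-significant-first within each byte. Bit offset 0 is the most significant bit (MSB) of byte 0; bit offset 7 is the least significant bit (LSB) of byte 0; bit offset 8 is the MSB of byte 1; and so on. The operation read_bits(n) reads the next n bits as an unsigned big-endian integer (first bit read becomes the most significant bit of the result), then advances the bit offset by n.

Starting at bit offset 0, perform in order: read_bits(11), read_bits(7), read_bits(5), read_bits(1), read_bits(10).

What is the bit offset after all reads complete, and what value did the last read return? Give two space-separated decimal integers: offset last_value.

Answer: 34 30

Derivation:
Read 1: bits[0:11] width=11 -> value=1035 (bin 10000001011); offset now 11 = byte 1 bit 3; 29 bits remain
Read 2: bits[11:18] width=7 -> value=63 (bin 0111111); offset now 18 = byte 2 bit 2; 22 bits remain
Read 3: bits[18:23] width=5 -> value=15 (bin 01111); offset now 23 = byte 2 bit 7; 17 bits remain
Read 4: bits[23:24] width=1 -> value=1 (bin 1); offset now 24 = byte 3 bit 0; 16 bits remain
Read 5: bits[24:34] width=10 -> value=30 (bin 0000011110); offset now 34 = byte 4 bit 2; 6 bits remain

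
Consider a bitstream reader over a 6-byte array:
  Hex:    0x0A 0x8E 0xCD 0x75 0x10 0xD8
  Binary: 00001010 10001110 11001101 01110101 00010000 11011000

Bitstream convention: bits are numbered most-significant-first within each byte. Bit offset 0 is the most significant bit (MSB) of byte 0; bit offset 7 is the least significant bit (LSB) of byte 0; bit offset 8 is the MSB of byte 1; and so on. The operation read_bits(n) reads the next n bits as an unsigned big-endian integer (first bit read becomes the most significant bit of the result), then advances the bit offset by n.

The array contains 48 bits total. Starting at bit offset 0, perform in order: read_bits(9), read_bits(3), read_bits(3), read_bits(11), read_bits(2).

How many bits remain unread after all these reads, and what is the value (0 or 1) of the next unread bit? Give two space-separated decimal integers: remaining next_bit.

Read 1: bits[0:9] width=9 -> value=21 (bin 000010101); offset now 9 = byte 1 bit 1; 39 bits remain
Read 2: bits[9:12] width=3 -> value=0 (bin 000); offset now 12 = byte 1 bit 4; 36 bits remain
Read 3: bits[12:15] width=3 -> value=7 (bin 111); offset now 15 = byte 1 bit 7; 33 bits remain
Read 4: bits[15:26] width=11 -> value=821 (bin 01100110101); offset now 26 = byte 3 bit 2; 22 bits remain
Read 5: bits[26:28] width=2 -> value=3 (bin 11); offset now 28 = byte 3 bit 4; 20 bits remain

Answer: 20 0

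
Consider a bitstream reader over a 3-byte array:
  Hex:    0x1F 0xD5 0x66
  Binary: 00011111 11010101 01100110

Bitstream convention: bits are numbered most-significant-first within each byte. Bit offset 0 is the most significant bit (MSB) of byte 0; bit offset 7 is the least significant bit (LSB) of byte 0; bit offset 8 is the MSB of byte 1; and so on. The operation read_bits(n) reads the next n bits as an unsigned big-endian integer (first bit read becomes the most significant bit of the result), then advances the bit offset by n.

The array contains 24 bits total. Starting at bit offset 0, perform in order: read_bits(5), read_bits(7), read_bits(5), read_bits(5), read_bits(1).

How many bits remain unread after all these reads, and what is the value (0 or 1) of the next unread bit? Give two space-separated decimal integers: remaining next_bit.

Read 1: bits[0:5] width=5 -> value=3 (bin 00011); offset now 5 = byte 0 bit 5; 19 bits remain
Read 2: bits[5:12] width=7 -> value=125 (bin 1111101); offset now 12 = byte 1 bit 4; 12 bits remain
Read 3: bits[12:17] width=5 -> value=10 (bin 01010); offset now 17 = byte 2 bit 1; 7 bits remain
Read 4: bits[17:22] width=5 -> value=25 (bin 11001); offset now 22 = byte 2 bit 6; 2 bits remain
Read 5: bits[22:23] width=1 -> value=1 (bin 1); offset now 23 = byte 2 bit 7; 1 bits remain

Answer: 1 0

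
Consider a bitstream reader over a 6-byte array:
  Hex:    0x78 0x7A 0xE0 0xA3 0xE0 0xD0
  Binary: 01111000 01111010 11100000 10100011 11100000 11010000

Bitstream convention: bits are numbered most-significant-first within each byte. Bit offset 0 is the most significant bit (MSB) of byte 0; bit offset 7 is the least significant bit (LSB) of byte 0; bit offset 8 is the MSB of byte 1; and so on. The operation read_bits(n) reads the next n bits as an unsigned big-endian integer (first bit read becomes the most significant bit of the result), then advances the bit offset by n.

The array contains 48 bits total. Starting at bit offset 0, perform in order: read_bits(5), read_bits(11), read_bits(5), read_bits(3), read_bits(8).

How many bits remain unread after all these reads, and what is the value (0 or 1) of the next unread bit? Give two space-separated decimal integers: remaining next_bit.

Answer: 16 1

Derivation:
Read 1: bits[0:5] width=5 -> value=15 (bin 01111); offset now 5 = byte 0 bit 5; 43 bits remain
Read 2: bits[5:16] width=11 -> value=122 (bin 00001111010); offset now 16 = byte 2 bit 0; 32 bits remain
Read 3: bits[16:21] width=5 -> value=28 (bin 11100); offset now 21 = byte 2 bit 5; 27 bits remain
Read 4: bits[21:24] width=3 -> value=0 (bin 000); offset now 24 = byte 3 bit 0; 24 bits remain
Read 5: bits[24:32] width=8 -> value=163 (bin 10100011); offset now 32 = byte 4 bit 0; 16 bits remain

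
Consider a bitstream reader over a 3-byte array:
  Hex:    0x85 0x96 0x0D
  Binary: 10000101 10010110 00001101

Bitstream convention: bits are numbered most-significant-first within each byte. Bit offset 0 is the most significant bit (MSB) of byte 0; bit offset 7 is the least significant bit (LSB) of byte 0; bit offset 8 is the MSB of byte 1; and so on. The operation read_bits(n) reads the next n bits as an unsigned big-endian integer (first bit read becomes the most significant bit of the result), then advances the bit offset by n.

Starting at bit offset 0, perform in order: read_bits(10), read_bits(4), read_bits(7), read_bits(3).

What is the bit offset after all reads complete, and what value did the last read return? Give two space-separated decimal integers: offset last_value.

Read 1: bits[0:10] width=10 -> value=534 (bin 1000010110); offset now 10 = byte 1 bit 2; 14 bits remain
Read 2: bits[10:14] width=4 -> value=5 (bin 0101); offset now 14 = byte 1 bit 6; 10 bits remain
Read 3: bits[14:21] width=7 -> value=65 (bin 1000001); offset now 21 = byte 2 bit 5; 3 bits remain
Read 4: bits[21:24] width=3 -> value=5 (bin 101); offset now 24 = byte 3 bit 0; 0 bits remain

Answer: 24 5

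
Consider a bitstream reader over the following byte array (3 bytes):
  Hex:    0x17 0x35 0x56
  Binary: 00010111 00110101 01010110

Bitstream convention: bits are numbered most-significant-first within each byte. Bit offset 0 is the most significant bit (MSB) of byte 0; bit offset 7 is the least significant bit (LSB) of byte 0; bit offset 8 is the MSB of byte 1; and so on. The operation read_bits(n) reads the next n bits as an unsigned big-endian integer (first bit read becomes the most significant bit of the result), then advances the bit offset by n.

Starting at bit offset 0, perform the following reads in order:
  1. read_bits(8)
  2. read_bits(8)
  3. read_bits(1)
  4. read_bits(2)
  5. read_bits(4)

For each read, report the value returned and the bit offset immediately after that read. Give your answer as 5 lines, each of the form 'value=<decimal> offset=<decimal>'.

Read 1: bits[0:8] width=8 -> value=23 (bin 00010111); offset now 8 = byte 1 bit 0; 16 bits remain
Read 2: bits[8:16] width=8 -> value=53 (bin 00110101); offset now 16 = byte 2 bit 0; 8 bits remain
Read 3: bits[16:17] width=1 -> value=0 (bin 0); offset now 17 = byte 2 bit 1; 7 bits remain
Read 4: bits[17:19] width=2 -> value=2 (bin 10); offset now 19 = byte 2 bit 3; 5 bits remain
Read 5: bits[19:23] width=4 -> value=11 (bin 1011); offset now 23 = byte 2 bit 7; 1 bits remain

Answer: value=23 offset=8
value=53 offset=16
value=0 offset=17
value=2 offset=19
value=11 offset=23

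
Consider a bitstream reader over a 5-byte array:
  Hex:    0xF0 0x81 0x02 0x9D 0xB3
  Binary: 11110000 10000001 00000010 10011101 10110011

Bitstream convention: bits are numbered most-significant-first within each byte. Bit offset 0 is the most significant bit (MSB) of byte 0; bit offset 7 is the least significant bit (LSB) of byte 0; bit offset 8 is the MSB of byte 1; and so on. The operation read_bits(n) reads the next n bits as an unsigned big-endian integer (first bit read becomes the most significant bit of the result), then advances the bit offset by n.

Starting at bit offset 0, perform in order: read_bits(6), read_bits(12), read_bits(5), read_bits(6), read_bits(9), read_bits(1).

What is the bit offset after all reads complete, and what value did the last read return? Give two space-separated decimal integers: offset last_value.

Read 1: bits[0:6] width=6 -> value=60 (bin 111100); offset now 6 = byte 0 bit 6; 34 bits remain
Read 2: bits[6:18] width=12 -> value=516 (bin 001000000100); offset now 18 = byte 2 bit 2; 22 bits remain
Read 3: bits[18:23] width=5 -> value=1 (bin 00001); offset now 23 = byte 2 bit 7; 17 bits remain
Read 4: bits[23:29] width=6 -> value=19 (bin 010011); offset now 29 = byte 3 bit 5; 11 bits remain
Read 5: bits[29:38] width=9 -> value=364 (bin 101101100); offset now 38 = byte 4 bit 6; 2 bits remain
Read 6: bits[38:39] width=1 -> value=1 (bin 1); offset now 39 = byte 4 bit 7; 1 bits remain

Answer: 39 1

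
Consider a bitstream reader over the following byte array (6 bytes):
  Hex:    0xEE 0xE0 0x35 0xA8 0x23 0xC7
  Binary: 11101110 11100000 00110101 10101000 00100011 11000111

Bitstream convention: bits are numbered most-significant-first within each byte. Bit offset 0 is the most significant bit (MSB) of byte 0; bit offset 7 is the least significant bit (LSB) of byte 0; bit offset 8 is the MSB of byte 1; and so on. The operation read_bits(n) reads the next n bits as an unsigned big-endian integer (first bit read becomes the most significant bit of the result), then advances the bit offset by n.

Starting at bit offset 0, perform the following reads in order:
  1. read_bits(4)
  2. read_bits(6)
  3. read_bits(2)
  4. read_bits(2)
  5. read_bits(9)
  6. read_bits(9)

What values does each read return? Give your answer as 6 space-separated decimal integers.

Answer: 14 59 2 0 26 424

Derivation:
Read 1: bits[0:4] width=4 -> value=14 (bin 1110); offset now 4 = byte 0 bit 4; 44 bits remain
Read 2: bits[4:10] width=6 -> value=59 (bin 111011); offset now 10 = byte 1 bit 2; 38 bits remain
Read 3: bits[10:12] width=2 -> value=2 (bin 10); offset now 12 = byte 1 bit 4; 36 bits remain
Read 4: bits[12:14] width=2 -> value=0 (bin 00); offset now 14 = byte 1 bit 6; 34 bits remain
Read 5: bits[14:23] width=9 -> value=26 (bin 000011010); offset now 23 = byte 2 bit 7; 25 bits remain
Read 6: bits[23:32] width=9 -> value=424 (bin 110101000); offset now 32 = byte 4 bit 0; 16 bits remain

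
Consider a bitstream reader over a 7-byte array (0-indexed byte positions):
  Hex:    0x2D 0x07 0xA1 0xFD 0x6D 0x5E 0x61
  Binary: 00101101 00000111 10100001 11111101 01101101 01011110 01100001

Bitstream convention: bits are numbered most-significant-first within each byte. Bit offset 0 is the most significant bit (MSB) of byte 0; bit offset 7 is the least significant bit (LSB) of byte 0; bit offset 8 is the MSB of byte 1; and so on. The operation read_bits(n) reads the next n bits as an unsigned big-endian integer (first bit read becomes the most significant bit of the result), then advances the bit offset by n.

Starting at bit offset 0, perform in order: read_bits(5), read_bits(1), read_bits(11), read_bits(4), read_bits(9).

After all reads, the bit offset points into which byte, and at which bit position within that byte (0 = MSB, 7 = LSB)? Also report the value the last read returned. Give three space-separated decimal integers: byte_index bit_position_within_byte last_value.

Answer: 3 6 127

Derivation:
Read 1: bits[0:5] width=5 -> value=5 (bin 00101); offset now 5 = byte 0 bit 5; 51 bits remain
Read 2: bits[5:6] width=1 -> value=1 (bin 1); offset now 6 = byte 0 bit 6; 50 bits remain
Read 3: bits[6:17] width=11 -> value=527 (bin 01000001111); offset now 17 = byte 2 bit 1; 39 bits remain
Read 4: bits[17:21] width=4 -> value=4 (bin 0100); offset now 21 = byte 2 bit 5; 35 bits remain
Read 5: bits[21:30] width=9 -> value=127 (bin 001111111); offset now 30 = byte 3 bit 6; 26 bits remain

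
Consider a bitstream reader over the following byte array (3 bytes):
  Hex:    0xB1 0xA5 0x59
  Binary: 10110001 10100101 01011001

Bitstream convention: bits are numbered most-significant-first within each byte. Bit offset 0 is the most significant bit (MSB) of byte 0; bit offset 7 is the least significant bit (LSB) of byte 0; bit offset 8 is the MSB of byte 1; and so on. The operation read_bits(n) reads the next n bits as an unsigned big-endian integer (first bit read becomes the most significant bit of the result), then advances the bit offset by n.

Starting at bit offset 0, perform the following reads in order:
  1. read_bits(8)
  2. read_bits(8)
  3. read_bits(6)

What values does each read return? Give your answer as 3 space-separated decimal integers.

Read 1: bits[0:8] width=8 -> value=177 (bin 10110001); offset now 8 = byte 1 bit 0; 16 bits remain
Read 2: bits[8:16] width=8 -> value=165 (bin 10100101); offset now 16 = byte 2 bit 0; 8 bits remain
Read 3: bits[16:22] width=6 -> value=22 (bin 010110); offset now 22 = byte 2 bit 6; 2 bits remain

Answer: 177 165 22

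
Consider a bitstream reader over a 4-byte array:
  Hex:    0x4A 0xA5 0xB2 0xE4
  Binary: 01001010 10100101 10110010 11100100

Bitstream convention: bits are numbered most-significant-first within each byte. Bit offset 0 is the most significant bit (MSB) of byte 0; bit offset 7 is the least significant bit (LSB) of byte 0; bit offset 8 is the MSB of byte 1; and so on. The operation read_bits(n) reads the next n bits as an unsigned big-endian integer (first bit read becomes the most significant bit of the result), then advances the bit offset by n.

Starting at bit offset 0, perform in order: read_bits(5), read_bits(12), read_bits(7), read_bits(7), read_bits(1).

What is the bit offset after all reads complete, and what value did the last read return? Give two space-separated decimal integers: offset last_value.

Answer: 32 0

Derivation:
Read 1: bits[0:5] width=5 -> value=9 (bin 01001); offset now 5 = byte 0 bit 5; 27 bits remain
Read 2: bits[5:17] width=12 -> value=1355 (bin 010101001011); offset now 17 = byte 2 bit 1; 15 bits remain
Read 3: bits[17:24] width=7 -> value=50 (bin 0110010); offset now 24 = byte 3 bit 0; 8 bits remain
Read 4: bits[24:31] width=7 -> value=114 (bin 1110010); offset now 31 = byte 3 bit 7; 1 bits remain
Read 5: bits[31:32] width=1 -> value=0 (bin 0); offset now 32 = byte 4 bit 0; 0 bits remain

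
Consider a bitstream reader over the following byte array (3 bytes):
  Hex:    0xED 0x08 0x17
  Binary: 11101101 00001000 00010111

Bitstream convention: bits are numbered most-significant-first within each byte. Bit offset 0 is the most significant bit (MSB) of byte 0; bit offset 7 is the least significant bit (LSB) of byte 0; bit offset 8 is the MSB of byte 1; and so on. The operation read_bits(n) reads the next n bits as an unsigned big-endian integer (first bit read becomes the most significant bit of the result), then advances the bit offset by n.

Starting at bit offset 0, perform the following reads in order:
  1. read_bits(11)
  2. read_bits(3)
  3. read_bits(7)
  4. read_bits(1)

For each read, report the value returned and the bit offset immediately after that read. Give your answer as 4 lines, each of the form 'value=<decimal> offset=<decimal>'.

Answer: value=1896 offset=11
value=2 offset=14
value=2 offset=21
value=1 offset=22

Derivation:
Read 1: bits[0:11] width=11 -> value=1896 (bin 11101101000); offset now 11 = byte 1 bit 3; 13 bits remain
Read 2: bits[11:14] width=3 -> value=2 (bin 010); offset now 14 = byte 1 bit 6; 10 bits remain
Read 3: bits[14:21] width=7 -> value=2 (bin 0000010); offset now 21 = byte 2 bit 5; 3 bits remain
Read 4: bits[21:22] width=1 -> value=1 (bin 1); offset now 22 = byte 2 bit 6; 2 bits remain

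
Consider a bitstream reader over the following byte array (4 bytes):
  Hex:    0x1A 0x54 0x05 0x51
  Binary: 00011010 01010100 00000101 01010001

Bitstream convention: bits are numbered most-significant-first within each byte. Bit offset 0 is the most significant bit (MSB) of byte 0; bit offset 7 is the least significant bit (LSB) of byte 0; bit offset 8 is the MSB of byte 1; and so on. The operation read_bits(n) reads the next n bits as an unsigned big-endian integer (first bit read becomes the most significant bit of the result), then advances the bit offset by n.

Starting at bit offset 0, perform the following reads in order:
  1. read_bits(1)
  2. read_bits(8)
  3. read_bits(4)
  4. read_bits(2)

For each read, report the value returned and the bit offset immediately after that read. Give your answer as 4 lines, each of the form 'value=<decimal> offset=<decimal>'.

Read 1: bits[0:1] width=1 -> value=0 (bin 0); offset now 1 = byte 0 bit 1; 31 bits remain
Read 2: bits[1:9] width=8 -> value=52 (bin 00110100); offset now 9 = byte 1 bit 1; 23 bits remain
Read 3: bits[9:13] width=4 -> value=10 (bin 1010); offset now 13 = byte 1 bit 5; 19 bits remain
Read 4: bits[13:15] width=2 -> value=2 (bin 10); offset now 15 = byte 1 bit 7; 17 bits remain

Answer: value=0 offset=1
value=52 offset=9
value=10 offset=13
value=2 offset=15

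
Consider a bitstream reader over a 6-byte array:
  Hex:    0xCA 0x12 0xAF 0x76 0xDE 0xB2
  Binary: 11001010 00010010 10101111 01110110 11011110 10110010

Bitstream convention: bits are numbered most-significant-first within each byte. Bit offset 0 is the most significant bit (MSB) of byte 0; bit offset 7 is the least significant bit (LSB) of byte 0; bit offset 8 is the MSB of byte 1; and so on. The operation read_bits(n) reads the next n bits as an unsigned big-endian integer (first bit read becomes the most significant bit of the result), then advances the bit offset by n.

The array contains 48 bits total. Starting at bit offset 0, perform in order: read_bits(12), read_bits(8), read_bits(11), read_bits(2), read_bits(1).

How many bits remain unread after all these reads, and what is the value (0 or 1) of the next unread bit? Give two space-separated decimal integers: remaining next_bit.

Answer: 14 0

Derivation:
Read 1: bits[0:12] width=12 -> value=3233 (bin 110010100001); offset now 12 = byte 1 bit 4; 36 bits remain
Read 2: bits[12:20] width=8 -> value=42 (bin 00101010); offset now 20 = byte 2 bit 4; 28 bits remain
Read 3: bits[20:31] width=11 -> value=1979 (bin 11110111011); offset now 31 = byte 3 bit 7; 17 bits remain
Read 4: bits[31:33] width=2 -> value=1 (bin 01); offset now 33 = byte 4 bit 1; 15 bits remain
Read 5: bits[33:34] width=1 -> value=1 (bin 1); offset now 34 = byte 4 bit 2; 14 bits remain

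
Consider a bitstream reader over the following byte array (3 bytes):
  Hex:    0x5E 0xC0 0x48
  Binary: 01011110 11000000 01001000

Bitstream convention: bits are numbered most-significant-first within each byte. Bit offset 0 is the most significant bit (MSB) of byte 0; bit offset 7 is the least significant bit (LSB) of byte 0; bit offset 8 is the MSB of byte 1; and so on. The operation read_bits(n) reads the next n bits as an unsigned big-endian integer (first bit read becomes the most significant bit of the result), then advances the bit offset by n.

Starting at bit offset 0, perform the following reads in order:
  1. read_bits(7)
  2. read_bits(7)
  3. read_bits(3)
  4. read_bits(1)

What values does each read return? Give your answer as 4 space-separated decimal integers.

Answer: 47 48 0 1

Derivation:
Read 1: bits[0:7] width=7 -> value=47 (bin 0101111); offset now 7 = byte 0 bit 7; 17 bits remain
Read 2: bits[7:14] width=7 -> value=48 (bin 0110000); offset now 14 = byte 1 bit 6; 10 bits remain
Read 3: bits[14:17] width=3 -> value=0 (bin 000); offset now 17 = byte 2 bit 1; 7 bits remain
Read 4: bits[17:18] width=1 -> value=1 (bin 1); offset now 18 = byte 2 bit 2; 6 bits remain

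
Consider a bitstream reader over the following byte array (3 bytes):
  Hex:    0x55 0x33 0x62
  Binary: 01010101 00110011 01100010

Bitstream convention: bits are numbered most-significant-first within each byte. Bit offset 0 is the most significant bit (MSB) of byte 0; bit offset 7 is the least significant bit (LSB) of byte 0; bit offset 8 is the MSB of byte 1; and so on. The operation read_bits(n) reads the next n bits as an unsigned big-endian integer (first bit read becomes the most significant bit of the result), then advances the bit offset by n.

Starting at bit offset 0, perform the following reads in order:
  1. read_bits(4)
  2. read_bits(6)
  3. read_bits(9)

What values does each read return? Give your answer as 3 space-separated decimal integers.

Answer: 5 20 411

Derivation:
Read 1: bits[0:4] width=4 -> value=5 (bin 0101); offset now 4 = byte 0 bit 4; 20 bits remain
Read 2: bits[4:10] width=6 -> value=20 (bin 010100); offset now 10 = byte 1 bit 2; 14 bits remain
Read 3: bits[10:19] width=9 -> value=411 (bin 110011011); offset now 19 = byte 2 bit 3; 5 bits remain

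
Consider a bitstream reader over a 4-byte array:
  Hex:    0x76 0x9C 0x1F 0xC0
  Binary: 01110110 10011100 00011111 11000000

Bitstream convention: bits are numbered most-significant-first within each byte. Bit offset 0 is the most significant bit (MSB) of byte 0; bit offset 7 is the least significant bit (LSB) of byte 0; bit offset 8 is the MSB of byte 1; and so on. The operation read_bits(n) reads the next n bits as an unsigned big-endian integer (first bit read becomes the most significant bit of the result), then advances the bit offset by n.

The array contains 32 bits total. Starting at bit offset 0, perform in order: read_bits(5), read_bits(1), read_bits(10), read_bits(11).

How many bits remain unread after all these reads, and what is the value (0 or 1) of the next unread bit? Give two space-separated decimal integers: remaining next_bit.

Answer: 5 0

Derivation:
Read 1: bits[0:5] width=5 -> value=14 (bin 01110); offset now 5 = byte 0 bit 5; 27 bits remain
Read 2: bits[5:6] width=1 -> value=1 (bin 1); offset now 6 = byte 0 bit 6; 26 bits remain
Read 3: bits[6:16] width=10 -> value=668 (bin 1010011100); offset now 16 = byte 2 bit 0; 16 bits remain
Read 4: bits[16:27] width=11 -> value=254 (bin 00011111110); offset now 27 = byte 3 bit 3; 5 bits remain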